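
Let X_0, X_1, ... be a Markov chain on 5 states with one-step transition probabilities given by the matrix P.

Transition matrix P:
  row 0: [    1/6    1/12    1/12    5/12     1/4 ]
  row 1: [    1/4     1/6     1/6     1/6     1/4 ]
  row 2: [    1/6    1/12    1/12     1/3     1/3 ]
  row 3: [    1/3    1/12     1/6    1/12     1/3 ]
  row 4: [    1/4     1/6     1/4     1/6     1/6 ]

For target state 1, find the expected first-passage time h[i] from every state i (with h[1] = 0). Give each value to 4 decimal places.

h = [9.5109, 0.0000, 9.4542, 9.4618, 8.7819]

First-step conditioning: h[1] = 0; for i ≠ 1, h[i] = 1 + Σ_k P[i][k]·h[k].
  h[0] = 1 + 1/6·h[0] + 1/12·h[2] + 5/12·h[3] + 1/4·h[4]
  h[2] = 1 + 1/6·h[0] + 1/12·h[2] + 1/3·h[3] + 1/3·h[4]
  h[3] = 1 + 1/3·h[0] + 1/6·h[2] + 1/12·h[3] + 1/3·h[4]
  h[4] = 1 + 1/4·h[0] + 1/4·h[2] + 1/6·h[3] + 1/6·h[4]
Solving the 4×4 linear system over states ≠ 1 gives exactly h = [10072/1059, 0, 10012/1059, 3340/353, 3100/353] (h[1] = 0 is the target).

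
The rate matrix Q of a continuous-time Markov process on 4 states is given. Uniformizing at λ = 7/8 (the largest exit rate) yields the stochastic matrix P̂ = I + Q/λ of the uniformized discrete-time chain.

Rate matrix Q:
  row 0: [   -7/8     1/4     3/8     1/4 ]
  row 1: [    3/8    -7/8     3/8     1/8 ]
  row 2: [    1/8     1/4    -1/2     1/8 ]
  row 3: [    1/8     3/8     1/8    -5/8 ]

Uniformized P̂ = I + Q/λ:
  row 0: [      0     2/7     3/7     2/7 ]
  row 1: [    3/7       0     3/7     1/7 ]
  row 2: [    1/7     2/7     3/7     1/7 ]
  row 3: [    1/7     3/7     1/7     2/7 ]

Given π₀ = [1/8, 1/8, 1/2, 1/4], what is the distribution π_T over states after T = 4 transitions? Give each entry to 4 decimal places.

t=0: π = [0.1250, 0.1250, 0.5000, 0.2500]
t=1: π = [0.1607, 0.2857, 0.3571, 0.1964]
t=2: π = [0.2015, 0.2321, 0.3724, 0.1939]
t=3: π = [0.1804, 0.2471, 0.3732, 0.1993]
t=4: π = [0.1877, 0.2436, 0.3716, 0.1971]

π = [0.1877, 0.2436, 0.3716, 0.1971]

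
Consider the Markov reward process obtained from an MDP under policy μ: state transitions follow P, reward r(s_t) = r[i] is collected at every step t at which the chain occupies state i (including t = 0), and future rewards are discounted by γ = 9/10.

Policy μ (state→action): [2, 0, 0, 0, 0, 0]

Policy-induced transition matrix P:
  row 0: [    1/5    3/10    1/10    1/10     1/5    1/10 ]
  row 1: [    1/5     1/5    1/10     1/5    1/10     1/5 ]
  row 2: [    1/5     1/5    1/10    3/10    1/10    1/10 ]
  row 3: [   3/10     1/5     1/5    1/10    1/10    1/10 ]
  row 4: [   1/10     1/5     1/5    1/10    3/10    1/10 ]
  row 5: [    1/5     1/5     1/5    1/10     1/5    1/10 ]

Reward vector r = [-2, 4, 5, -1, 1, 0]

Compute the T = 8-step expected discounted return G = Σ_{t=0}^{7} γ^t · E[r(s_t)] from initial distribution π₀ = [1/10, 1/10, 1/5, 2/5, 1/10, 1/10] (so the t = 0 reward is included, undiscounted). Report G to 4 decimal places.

t=0: π = [0.1000, 0.1000, 0.2000, 0.4000, 0.1000, 0.1000], E[r] = 0.9000, γ^t·E[r] = 0.900000, running G = 0.900000
t=1: π = [0.2300, 0.2100, 0.1600, 0.1500, 0.1400, 0.1100], E[r] = 1.1700, γ^t·E[r] = 1.053000, running G = 1.953000
t=2: π = [0.2010, 0.2230, 0.1400, 0.1530, 0.1620, 0.1210], E[r] = 1.1990, γ^t·E[r] = 0.971190, running G = 2.924190
t=3: π = [0.1991, 0.2201, 0.1436, 0.1503, 0.1646, 0.1223], E[r] = 1.2145, γ^t·E[r] = 0.885371, running G = 3.809561
t=4: π = [0.1986, 0.2199, 0.1437, 0.1507, 0.1651, 0.1220], E[r] = 1.2154, γ^t·E[r] = 0.797444, running G = 4.607004
t=5: π = [0.1986, 0.2199, 0.1438, 0.1507, 0.1651, 0.1220], E[r] = 1.2155, γ^t·E[r] = 0.717758, running G = 5.324762
t=6: π = [0.1986, 0.2199, 0.1438, 0.1507, 0.1651, 0.1220], E[r] = 1.2155, γ^t·E[r] = 0.645977, running G = 5.970739
t=7: π = [0.1986, 0.2199, 0.1438, 0.1507, 0.1651, 0.1220], E[r] = 1.2155, γ^t·E[r] = 0.581379, running G = 6.552118

G = 6.5521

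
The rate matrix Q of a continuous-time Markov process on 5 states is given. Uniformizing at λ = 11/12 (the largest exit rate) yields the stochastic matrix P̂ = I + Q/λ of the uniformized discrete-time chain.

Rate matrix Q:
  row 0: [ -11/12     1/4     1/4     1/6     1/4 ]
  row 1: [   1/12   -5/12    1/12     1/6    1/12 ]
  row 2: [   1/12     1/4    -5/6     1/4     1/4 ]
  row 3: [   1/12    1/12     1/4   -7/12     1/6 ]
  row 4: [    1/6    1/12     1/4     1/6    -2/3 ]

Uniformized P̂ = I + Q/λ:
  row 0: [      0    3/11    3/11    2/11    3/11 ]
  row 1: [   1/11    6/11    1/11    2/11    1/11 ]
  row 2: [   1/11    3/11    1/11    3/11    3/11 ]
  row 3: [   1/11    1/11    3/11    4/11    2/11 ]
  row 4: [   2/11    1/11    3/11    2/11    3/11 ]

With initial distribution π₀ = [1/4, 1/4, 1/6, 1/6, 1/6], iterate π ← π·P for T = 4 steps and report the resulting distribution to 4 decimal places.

t=0: π = [0.2500, 0.2500, 0.1667, 0.1667, 0.1667]
t=1: π = [0.0833, 0.2803, 0.1970, 0.2273, 0.2121]
t=2: π = [0.1026, 0.2693, 0.1860, 0.2410, 0.2011]
t=3: π = [0.0999, 0.2658, 0.1900, 0.2425, 0.2019]
t=4: π = [0.1002, 0.2644, 0.1899, 0.2432, 0.2024]

π = [0.1002, 0.2644, 0.1899, 0.2432, 0.2024]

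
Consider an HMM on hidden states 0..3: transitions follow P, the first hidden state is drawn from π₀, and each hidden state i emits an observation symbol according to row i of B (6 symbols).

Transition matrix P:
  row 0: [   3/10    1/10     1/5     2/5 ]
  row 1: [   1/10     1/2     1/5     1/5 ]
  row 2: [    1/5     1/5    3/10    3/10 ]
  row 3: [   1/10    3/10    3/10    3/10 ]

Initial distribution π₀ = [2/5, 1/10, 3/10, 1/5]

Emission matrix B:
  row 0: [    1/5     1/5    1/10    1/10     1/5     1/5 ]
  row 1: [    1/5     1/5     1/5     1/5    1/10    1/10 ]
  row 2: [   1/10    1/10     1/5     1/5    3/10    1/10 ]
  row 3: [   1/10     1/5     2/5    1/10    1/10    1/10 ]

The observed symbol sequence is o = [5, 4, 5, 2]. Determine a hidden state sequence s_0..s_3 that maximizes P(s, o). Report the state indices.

path = [0, 0, 0, 3]

t=0: δ = [8.000e-02, 1.000e-02, 3.000e-02, 2.000e-02]  (obs o_0=5)
t=1: δ = [4.800e-03, 8.000e-04, 4.800e-03, 3.200e-03]  ψ = [0, 0, 0, 0]  (obs o_1=4)
t=2: δ = [2.880e-04, 9.600e-05, 1.440e-04, 1.920e-04]  ψ = [0, 2, 2, 0]  (obs o_2=5)
t=3: δ = [8.640e-06, 1.152e-05, 1.152e-05, 4.608e-05]  ψ = [0, 3, 0, 0]  (obs o_3=2)
backtrack: best end state = 3; path = [0, 0, 0, 3]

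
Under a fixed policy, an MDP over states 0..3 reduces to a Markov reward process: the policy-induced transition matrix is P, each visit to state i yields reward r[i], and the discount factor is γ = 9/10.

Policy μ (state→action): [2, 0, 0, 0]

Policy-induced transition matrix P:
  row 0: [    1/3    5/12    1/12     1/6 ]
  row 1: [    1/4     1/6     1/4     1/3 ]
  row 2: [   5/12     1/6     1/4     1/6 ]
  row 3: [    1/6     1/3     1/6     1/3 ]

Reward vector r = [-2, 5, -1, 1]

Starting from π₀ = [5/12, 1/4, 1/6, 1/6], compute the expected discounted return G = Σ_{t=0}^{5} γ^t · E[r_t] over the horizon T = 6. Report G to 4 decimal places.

G = 3.8215

t=0: π = [0.4167, 0.2500, 0.1667, 0.1667], E[r] = 0.4167, γ^t·E[r] = 0.416667, running G = 0.416667
t=1: π = [0.2986, 0.2986, 0.1667, 0.2361], E[r] = 0.9653, γ^t·E[r] = 0.868750, running G = 1.285417
t=2: π = [0.2830, 0.2807, 0.1806, 0.2558], E[r] = 0.9126, γ^t·E[r] = 0.739219, running G = 2.024635
t=3: π = [0.2824, 0.2800, 0.1815, 0.2561], E[r] = 0.9101, γ^t·E[r] = 0.663434, running G = 2.688069
t=4: π = [0.2824, 0.2799, 0.1816, 0.2560], E[r] = 0.9092, γ^t·E[r] = 0.596534, running G = 3.284603
t=5: π = [0.2825, 0.2799, 0.1816, 0.2560], E[r] = 0.9092, γ^t·E[r] = 0.536875, running G = 3.821478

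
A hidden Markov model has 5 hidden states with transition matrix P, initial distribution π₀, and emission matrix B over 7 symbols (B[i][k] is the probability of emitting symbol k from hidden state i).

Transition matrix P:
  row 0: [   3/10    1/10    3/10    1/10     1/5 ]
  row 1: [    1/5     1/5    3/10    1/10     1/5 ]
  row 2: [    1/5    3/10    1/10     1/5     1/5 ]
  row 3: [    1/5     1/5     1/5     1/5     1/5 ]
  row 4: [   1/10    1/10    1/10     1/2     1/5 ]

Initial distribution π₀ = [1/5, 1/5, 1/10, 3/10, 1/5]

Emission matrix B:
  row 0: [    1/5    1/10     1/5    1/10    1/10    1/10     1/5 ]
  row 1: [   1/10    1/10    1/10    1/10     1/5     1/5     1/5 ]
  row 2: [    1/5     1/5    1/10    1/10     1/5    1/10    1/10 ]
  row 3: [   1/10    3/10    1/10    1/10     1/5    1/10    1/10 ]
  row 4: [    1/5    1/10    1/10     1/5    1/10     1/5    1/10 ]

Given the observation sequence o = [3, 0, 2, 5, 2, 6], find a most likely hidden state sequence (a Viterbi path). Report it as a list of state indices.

path = [4, 3, 0, 0, 0, 0]

t=0: δ = [2.000e-02, 2.000e-02, 1.000e-02, 3.000e-02, 4.000e-02]  (obs o_0=3)
t=1: δ = [1.200e-03, 6.000e-04, 1.200e-03, 2.000e-03, 1.600e-03]  ψ = [0, 3, 0, 4, 4]  (obs o_1=0)
t=2: δ = [8.000e-05, 4.000e-05, 4.000e-05, 8.000e-05, 4.000e-05]  ψ = [3, 3, 3, 4, 3]  (obs o_2=2)
t=3: δ = [2.400e-06, 3.200e-06, 2.400e-06, 2.000e-06, 3.200e-06]  ψ = [0, 3, 0, 4, 0]  (obs o_3=5)
t=4: δ = [1.440e-07, 7.200e-08, 9.600e-08, 1.600e-07, 6.400e-08]  ψ = [0, 2, 1, 4, 1]  (obs o_4=2)
t=5: δ = [8.640e-09, 6.400e-09, 4.320e-09, 3.200e-09, 3.200e-09]  ψ = [0, 3, 0, 3, 3]  (obs o_5=6)
backtrack: best end state = 0; path = [4, 3, 0, 0, 0, 0]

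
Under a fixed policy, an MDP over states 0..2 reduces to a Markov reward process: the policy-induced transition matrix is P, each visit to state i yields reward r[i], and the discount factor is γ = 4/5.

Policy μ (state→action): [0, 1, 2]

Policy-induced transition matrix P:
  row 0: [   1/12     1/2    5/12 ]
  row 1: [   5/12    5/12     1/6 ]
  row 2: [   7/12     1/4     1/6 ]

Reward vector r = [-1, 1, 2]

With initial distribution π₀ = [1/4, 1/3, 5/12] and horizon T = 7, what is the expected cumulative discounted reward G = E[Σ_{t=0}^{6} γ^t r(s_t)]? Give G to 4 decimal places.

G = 2.4996

t=0: π = [0.2500, 0.3333, 0.4167], E[r] = 0.9167, γ^t·E[r] = 0.916667, running G = 0.916667
t=1: π = [0.4028, 0.3681, 0.2292], E[r] = 0.4236, γ^t·E[r] = 0.338889, running G = 1.255556
t=2: π = [0.3206, 0.4120, 0.2674], E[r] = 0.6262, γ^t·E[r] = 0.400741, running G = 1.656296
t=3: π = [0.3544, 0.3988, 0.2468], E[r] = 0.5381, γ^t·E[r] = 0.275506, running G = 1.931802
t=4: π = [0.3397, 0.4051, 0.2553], E[r] = 0.5759, γ^t·E[r] = 0.235885, running G = 2.167687
t=5: π = [0.3460, 0.4024, 0.2516], E[r] = 0.5596, γ^t·E[r] = 0.183378, running G = 2.351065
t=6: π = [0.3433, 0.4036, 0.2532], E[r] = 0.5666, γ^t·E[r] = 0.148536, running G = 2.499601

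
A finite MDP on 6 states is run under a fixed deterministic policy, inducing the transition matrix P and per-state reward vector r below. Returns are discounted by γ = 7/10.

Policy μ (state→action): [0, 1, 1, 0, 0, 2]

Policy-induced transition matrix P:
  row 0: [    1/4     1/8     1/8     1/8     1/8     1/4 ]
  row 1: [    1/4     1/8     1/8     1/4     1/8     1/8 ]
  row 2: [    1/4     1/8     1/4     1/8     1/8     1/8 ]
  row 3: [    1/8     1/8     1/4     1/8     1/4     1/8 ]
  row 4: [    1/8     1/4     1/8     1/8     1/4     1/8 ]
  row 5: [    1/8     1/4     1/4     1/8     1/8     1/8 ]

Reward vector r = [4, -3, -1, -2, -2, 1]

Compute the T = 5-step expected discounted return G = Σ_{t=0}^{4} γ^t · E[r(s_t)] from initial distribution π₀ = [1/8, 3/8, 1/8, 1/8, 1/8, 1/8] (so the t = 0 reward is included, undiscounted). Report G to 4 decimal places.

G = -1.7703

t=0: π = [0.1250, 0.3750, 0.1250, 0.1250, 0.1250, 0.1250], E[r] = -1.1250, γ^t·E[r] = -1.125000, running G = -1.125000
t=1: π = [0.2031, 0.1563, 0.1719, 0.1719, 0.1563, 0.1406], E[r] = -0.3438, γ^t·E[r] = -0.240625, running G = -1.365625
t=2: π = [0.1914, 0.1621, 0.1855, 0.1445, 0.1660, 0.1504], E[r] = -0.3770, γ^t·E[r] = -0.184707, running G = -1.550332
t=3: π = [0.1924, 0.1646, 0.1851, 0.1453, 0.1638, 0.1489], E[r] = -0.3784, γ^t·E[r] = -0.129797, running G = -1.680129
t=4: π = [0.1927, 0.1641, 0.1849, 0.1456, 0.1636, 0.1490], E[r] = -0.3755, γ^t·E[r] = -0.090169, running G = -1.770299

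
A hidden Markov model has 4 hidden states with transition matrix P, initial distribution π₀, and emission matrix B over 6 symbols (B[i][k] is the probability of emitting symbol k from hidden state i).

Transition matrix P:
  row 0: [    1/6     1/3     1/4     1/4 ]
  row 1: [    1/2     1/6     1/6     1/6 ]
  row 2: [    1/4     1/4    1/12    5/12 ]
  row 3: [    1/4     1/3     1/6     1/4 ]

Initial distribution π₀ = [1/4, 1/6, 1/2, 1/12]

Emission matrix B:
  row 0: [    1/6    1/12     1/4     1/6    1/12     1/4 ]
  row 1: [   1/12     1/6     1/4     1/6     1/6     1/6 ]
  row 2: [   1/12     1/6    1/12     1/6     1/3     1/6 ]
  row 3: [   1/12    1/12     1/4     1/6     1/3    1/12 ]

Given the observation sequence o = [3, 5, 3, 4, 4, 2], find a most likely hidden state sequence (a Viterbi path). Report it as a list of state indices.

path = [2, 1, 0, 2, 3, 1]

t=0: δ = [4.167e-02, 2.778e-02, 8.333e-02, 1.389e-02]  (obs o_0=3)
t=1: δ = [5.208e-03, 3.472e-03, 1.736e-03, 2.894e-03]  ψ = [2, 2, 0, 2]  (obs o_1=5)
t=2: δ = [2.894e-04, 2.894e-04, 2.170e-04, 2.170e-04]  ψ = [1, 0, 0, 0]  (obs o_2=3)
t=3: δ = [1.206e-05, 1.608e-05, 2.411e-05, 3.014e-05]  ψ = [1, 0, 0, 2]  (obs o_3=4)
t=4: δ = [6.698e-07, 1.674e-06, 1.674e-06, 3.349e-06]  ψ = [1, 3, 3, 2]  (obs o_4=4)
t=5: δ = [2.093e-07, 2.791e-07, 4.651e-08, 2.093e-07]  ψ = [1, 3, 3, 3]  (obs o_5=2)
backtrack: best end state = 1; path = [2, 1, 0, 2, 3, 1]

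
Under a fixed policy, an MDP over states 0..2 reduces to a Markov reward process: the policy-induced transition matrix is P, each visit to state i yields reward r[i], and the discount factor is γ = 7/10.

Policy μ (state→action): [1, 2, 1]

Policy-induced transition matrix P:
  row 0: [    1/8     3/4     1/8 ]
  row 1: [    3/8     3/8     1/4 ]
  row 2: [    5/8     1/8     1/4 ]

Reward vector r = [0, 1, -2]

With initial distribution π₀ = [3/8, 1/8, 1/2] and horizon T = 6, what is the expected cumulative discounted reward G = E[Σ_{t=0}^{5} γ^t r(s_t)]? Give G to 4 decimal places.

t=0: π = [0.3750, 0.1250, 0.5000], E[r] = -0.8750, γ^t·E[r] = -0.875000, running G = -0.875000
t=1: π = [0.4063, 0.3906, 0.2031], E[r] = -0.0156, γ^t·E[r] = -0.010938, running G = -0.885938
t=2: π = [0.3242, 0.4766, 0.1992], E[r] = 0.0781, γ^t·E[r] = 0.038281, running G = -0.847656
t=3: π = [0.3438, 0.4468, 0.2095], E[r] = 0.0278, γ^t·E[r] = 0.009546, running G = -0.838110
t=4: π = [0.3414, 0.4515, 0.2070], E[r] = 0.0375, γ^t·E[r] = 0.008998, running G = -0.829112
t=5: π = [0.3414, 0.4513, 0.2073], E[r] = 0.0366, γ^t·E[r] = 0.006157, running G = -0.822955

G = -0.8230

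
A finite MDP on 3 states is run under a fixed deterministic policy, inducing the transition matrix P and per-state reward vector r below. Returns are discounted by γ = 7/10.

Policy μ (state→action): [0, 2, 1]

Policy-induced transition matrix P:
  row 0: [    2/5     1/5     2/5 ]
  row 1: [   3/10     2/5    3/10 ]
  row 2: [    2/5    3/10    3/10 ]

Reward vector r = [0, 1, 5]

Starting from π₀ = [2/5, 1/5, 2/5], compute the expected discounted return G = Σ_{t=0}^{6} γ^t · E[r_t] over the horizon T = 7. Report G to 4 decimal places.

G = 6.2744

t=0: π = [0.4000, 0.2000, 0.4000], E[r] = 2.2000, γ^t·E[r] = 2.200000, running G = 2.200000
t=1: π = [0.3800, 0.2800, 0.3400], E[r] = 1.9800, γ^t·E[r] = 1.386000, running G = 3.586000
t=2: π = [0.3720, 0.2900, 0.3380], E[r] = 1.9800, γ^t·E[r] = 0.970200, running G = 4.556200
t=3: π = [0.3710, 0.2918, 0.3372], E[r] = 1.9778, γ^t·E[r] = 0.678385, running G = 5.234585
t=4: π = [0.3708, 0.2921, 0.3371], E[r] = 1.9776, γ^t·E[r] = 0.474817, running G = 5.709402
t=5: π = [0.3708, 0.2921, 0.3371], E[r] = 1.9775, γ^t·E[r] = 0.332364, running G = 6.041767
t=6: π = [0.3708, 0.2921, 0.3371], E[r] = 1.9775, γ^t·E[r] = 0.232654, running G = 6.274421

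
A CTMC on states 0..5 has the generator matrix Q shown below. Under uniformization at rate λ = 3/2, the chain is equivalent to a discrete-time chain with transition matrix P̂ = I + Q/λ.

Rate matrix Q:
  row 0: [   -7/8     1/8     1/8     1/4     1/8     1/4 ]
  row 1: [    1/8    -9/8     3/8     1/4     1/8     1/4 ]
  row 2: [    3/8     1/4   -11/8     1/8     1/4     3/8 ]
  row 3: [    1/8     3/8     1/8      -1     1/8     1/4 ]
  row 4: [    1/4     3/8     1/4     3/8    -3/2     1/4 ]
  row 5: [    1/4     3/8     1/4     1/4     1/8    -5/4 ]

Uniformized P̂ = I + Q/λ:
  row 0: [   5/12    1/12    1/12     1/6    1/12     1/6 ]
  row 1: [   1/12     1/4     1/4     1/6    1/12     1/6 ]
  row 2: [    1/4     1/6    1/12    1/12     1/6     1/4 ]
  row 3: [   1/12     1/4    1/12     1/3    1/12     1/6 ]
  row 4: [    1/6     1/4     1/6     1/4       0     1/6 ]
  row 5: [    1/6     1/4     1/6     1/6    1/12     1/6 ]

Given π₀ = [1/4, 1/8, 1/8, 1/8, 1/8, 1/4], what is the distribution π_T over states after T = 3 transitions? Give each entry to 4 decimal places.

π = [0.1953, 0.2051, 0.1392, 0.1947, 0.0875, 0.1782]

t=0: π = [0.2500, 0.1250, 0.1250, 0.1250, 0.1250, 0.2500]
t=1: π = [0.2188, 0.1979, 0.1354, 0.1875, 0.0833, 0.1771]
t=2: π = [0.2005, 0.2023, 0.1380, 0.1936, 0.0877, 0.1780]
t=3: π = [0.1953, 0.2051, 0.1392, 0.1947, 0.0875, 0.1782]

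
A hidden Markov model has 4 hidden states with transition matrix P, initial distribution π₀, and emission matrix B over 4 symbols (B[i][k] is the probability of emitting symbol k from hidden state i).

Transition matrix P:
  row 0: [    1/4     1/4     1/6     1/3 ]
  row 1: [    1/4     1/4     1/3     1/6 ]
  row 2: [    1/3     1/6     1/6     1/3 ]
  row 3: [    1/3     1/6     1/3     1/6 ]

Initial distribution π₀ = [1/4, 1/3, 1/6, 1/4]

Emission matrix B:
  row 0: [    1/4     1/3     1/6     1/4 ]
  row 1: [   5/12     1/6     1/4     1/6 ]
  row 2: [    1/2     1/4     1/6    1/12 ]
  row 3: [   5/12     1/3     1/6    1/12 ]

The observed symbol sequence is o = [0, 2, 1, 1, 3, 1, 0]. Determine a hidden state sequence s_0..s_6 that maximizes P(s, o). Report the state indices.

t=0: δ = [6.250e-02, 1.389e-01, 8.333e-02, 1.042e-01]  (obs o_0=0)
t=1: δ = [5.787e-03, 8.681e-03, 7.716e-03, 4.630e-03]  ψ = [1, 1, 1, 2]  (obs o_1=2)
t=2: δ = [8.573e-04, 3.617e-04, 7.234e-04, 8.573e-04]  ψ = [2, 1, 1, 2]  (obs o_2=1)
t=3: δ = [9.526e-05, 3.572e-05, 7.144e-05, 9.526e-05]  ψ = [3, 0, 3, 0]  (obs o_3=1)
t=4: δ = [7.938e-06, 3.969e-06, 2.646e-06, 2.646e-06]  ψ = [3, 0, 3, 0]  (obs o_4=3)
t=5: δ = [6.615e-07, 3.308e-07, 3.308e-07, 8.820e-07]  ψ = [0, 0, 0, 0]  (obs o_5=1)
t=6: δ = [7.350e-08, 6.891e-08, 1.470e-07, 9.188e-08]  ψ = [3, 0, 3, 0]  (obs o_6=0)
backtrack: best end state = 2; path = [1, 2, 0, 3, 0, 3, 2]

path = [1, 2, 0, 3, 0, 3, 2]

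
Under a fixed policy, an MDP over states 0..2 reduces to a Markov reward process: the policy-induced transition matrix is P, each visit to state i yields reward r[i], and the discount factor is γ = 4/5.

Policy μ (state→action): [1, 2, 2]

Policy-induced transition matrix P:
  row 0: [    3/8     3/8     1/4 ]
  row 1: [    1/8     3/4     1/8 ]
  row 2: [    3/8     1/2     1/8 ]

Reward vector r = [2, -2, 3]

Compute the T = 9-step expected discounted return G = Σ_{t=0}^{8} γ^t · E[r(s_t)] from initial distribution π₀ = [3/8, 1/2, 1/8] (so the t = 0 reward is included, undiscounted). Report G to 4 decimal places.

t=0: π = [0.3750, 0.5000, 0.1250], E[r] = 0.1250, γ^t·E[r] = 0.125000, running G = 0.125000
t=1: π = [0.2500, 0.5781, 0.1719], E[r] = -0.1406, γ^t·E[r] = -0.112500, running G = 0.012500
t=2: π = [0.2305, 0.6133, 0.1563], E[r] = -0.2969, γ^t·E[r] = -0.190000, running G = -0.177500
t=3: π = [0.2217, 0.6245, 0.1538], E[r] = -0.3442, γ^t·E[r] = -0.176250, running G = -0.353750
t=4: π = [0.2189, 0.6284, 0.1527], E[r] = -0.3610, γ^t·E[r] = -0.147850, running G = -0.501600
t=5: π = [0.2179, 0.6297, 0.1524], E[r] = -0.3666, γ^t·E[r] = -0.120135, running G = -0.621735
t=6: π = [0.2176, 0.6302, 0.1522], E[r] = -0.3686, γ^t·E[r] = -0.096616, running G = -0.718351
t=7: π = [0.2175, 0.6304, 0.1522], E[r] = -0.3692, γ^t·E[r] = -0.077432, running G = -0.795783
t=8: π = [0.2174, 0.6304, 0.1522], E[r] = -0.3694, γ^t·E[r] = -0.061983, running G = -0.857766

G = -0.8578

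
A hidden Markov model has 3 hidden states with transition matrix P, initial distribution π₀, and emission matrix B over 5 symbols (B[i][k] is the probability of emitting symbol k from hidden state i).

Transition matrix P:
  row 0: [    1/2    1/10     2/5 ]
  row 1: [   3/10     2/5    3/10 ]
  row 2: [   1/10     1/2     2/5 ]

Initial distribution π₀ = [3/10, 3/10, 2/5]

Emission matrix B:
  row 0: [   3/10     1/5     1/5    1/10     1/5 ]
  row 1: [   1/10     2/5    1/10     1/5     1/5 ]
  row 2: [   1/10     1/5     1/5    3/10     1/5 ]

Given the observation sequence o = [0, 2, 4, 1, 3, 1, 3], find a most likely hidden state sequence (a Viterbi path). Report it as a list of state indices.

t=0: δ = [9.000e-02, 3.000e-02, 4.000e-02]  (obs o_0=0)
t=1: δ = [9.000e-03, 2.000e-03, 7.200e-03]  ψ = [0, 2, 0]  (obs o_1=2)
t=2: δ = [9.000e-04, 7.200e-04, 7.200e-04]  ψ = [0, 2, 0]  (obs o_2=4)
t=3: δ = [9.000e-05, 1.440e-04, 7.200e-05]  ψ = [0, 2, 0]  (obs o_3=1)
t=4: δ = [4.500e-06, 1.152e-05, 1.296e-05]  ψ = [0, 1, 1]  (obs o_4=3)
t=5: δ = [6.912e-07, 2.592e-06, 1.037e-06]  ψ = [1, 2, 2]  (obs o_5=1)
t=6: δ = [7.776e-08, 2.074e-07, 2.333e-07]  ψ = [1, 1, 1]  (obs o_6=3)
backtrack: best end state = 2; path = [0, 0, 2, 1, 2, 1, 2]

path = [0, 0, 2, 1, 2, 1, 2]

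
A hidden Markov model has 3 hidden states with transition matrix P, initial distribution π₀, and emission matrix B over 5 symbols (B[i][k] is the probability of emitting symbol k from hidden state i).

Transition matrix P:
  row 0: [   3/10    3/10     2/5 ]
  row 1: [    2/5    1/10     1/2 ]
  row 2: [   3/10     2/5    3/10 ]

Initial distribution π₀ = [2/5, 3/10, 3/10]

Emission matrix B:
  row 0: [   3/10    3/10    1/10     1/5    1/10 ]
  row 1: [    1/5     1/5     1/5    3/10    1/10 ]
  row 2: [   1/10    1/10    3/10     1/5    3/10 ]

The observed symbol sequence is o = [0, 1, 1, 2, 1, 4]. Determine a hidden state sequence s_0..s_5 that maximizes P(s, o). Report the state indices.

path = [0, 0, 0, 2, 1, 2]

t=0: δ = [1.200e-01, 6.000e-02, 3.000e-02]  (obs o_0=0)
t=1: δ = [1.080e-02, 7.200e-03, 4.800e-03]  ψ = [0, 0, 0]  (obs o_1=1)
t=2: δ = [9.720e-04, 6.480e-04, 4.320e-04]  ψ = [0, 0, 0]  (obs o_2=1)
t=3: δ = [2.916e-05, 5.832e-05, 1.166e-04]  ψ = [0, 0, 0]  (obs o_3=2)
t=4: δ = [1.050e-05, 9.331e-06, 3.499e-06]  ψ = [2, 2, 2]  (obs o_4=1)
t=5: δ = [3.732e-07, 3.149e-07, 1.400e-06]  ψ = [1, 0, 1]  (obs o_5=4)
backtrack: best end state = 2; path = [0, 0, 0, 2, 1, 2]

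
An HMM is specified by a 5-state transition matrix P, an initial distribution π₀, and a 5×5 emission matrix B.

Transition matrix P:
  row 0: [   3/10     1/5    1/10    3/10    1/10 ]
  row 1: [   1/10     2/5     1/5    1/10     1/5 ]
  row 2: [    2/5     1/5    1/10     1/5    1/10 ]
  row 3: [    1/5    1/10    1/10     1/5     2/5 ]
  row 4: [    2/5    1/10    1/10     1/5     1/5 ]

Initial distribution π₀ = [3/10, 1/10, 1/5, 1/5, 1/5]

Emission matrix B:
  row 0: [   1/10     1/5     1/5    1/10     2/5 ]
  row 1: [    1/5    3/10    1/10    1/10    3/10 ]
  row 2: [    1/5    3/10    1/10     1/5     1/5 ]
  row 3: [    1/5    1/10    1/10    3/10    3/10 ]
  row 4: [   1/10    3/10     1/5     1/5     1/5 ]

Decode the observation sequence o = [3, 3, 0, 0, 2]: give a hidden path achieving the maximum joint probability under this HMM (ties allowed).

path = [3, 4, 0, 3, 4]

t=0: δ = [3.000e-02, 1.000e-02, 4.000e-02, 6.000e-02, 4.000e-02]  (obs o_0=3)
t=1: δ = [1.600e-03, 8.000e-04, 1.200e-03, 3.600e-03, 4.800e-03]  ψ = [2, 2, 3, 3, 3]  (obs o_1=3)
t=2: δ = [1.920e-04, 9.600e-05, 9.600e-05, 1.920e-04, 1.440e-04]  ψ = [4, 4, 4, 4, 3]  (obs o_2=0)
t=3: δ = [5.760e-06, 7.680e-06, 3.840e-06, 1.152e-05, 7.680e-06]  ψ = [0, 0, 0, 0, 3]  (obs o_3=0)
t=4: δ = [6.144e-07, 3.072e-07, 1.536e-07, 2.304e-07, 9.216e-07]  ψ = [4, 1, 1, 3, 3]  (obs o_4=2)
backtrack: best end state = 4; path = [3, 4, 0, 3, 4]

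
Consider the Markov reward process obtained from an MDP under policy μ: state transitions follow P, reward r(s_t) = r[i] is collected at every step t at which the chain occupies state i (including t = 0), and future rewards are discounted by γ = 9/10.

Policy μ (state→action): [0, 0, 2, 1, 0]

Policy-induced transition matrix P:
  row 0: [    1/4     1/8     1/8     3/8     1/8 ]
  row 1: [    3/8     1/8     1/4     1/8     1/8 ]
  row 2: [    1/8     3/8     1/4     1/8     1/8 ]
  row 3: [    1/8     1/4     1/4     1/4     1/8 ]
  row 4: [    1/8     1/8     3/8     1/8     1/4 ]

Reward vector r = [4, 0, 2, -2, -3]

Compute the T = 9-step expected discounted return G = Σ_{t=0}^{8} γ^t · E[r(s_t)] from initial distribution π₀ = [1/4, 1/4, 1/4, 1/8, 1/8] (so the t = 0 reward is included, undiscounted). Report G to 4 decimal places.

t=0: π = [0.2500, 0.2500, 0.2500, 0.1250, 0.1250], E[r] = 0.8750, γ^t·E[r] = 0.875000, running G = 0.875000
t=1: π = [0.2188, 0.2031, 0.2344, 0.2031, 0.1406], E[r] = 0.5156, γ^t·E[r] = 0.464063, running G = 1.339063
t=2: π = [0.2031, 0.2090, 0.2402, 0.2051, 0.1426], E[r] = 0.4551, γ^t·E[r] = 0.368613, running G = 1.707676
t=3: π = [0.2026, 0.2107, 0.2424, 0.2014, 0.1428], E[r] = 0.4641, γ^t·E[r] = 0.338337, running G = 2.046013
t=4: π = [0.2030, 0.2108, 0.2425, 0.2008, 0.1429], E[r] = 0.4668, γ^t·E[r] = 0.306285, running G = 2.352298
t=5: π = [0.2031, 0.2107, 0.2425, 0.2009, 0.1429], E[r] = 0.4670, γ^t·E[r] = 0.275740, running G = 2.628039
t=6: π = [0.2031, 0.2107, 0.2425, 0.2009, 0.1429], E[r] = 0.4669, γ^t·E[r] = 0.248128, running G = 2.876167
t=7: π = [0.2031, 0.2107, 0.2425, 0.2009, 0.1429], E[r] = 0.4669, γ^t·E[r] = 0.223309, running G = 3.099476
t=8: π = [0.2031, 0.2107, 0.2425, 0.2009, 0.1429], E[r] = 0.4669, γ^t·E[r] = 0.200979, running G = 3.300455

G = 3.3005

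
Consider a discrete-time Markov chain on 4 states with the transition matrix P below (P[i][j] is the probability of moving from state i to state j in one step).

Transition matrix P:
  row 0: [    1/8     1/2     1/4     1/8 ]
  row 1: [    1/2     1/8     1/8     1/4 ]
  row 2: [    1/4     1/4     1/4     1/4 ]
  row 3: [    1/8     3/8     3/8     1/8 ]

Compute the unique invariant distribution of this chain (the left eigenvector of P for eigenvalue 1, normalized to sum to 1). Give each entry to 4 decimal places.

π = [0.2682, 0.3032, 0.2362, 0.1924]

Balance equations π_j = Σ_i π_i·P[i][j]:
  π_0 = 1/8·π_0 + 1/2·π_1 + 1/4·π_2 + 1/8·π_3
  π_1 = 1/2·π_0 + 1/8·π_1 + 1/4·π_2 + 3/8·π_3
  π_2 = 1/4·π_0 + 1/8·π_1 + 1/4·π_2 + 3/8·π_3
  normalize: π_0 + π_1 + π_2 + π_3 = 1
Solving the linear system gives exactly π = [92/343, 104/343, 81/343, 66/343].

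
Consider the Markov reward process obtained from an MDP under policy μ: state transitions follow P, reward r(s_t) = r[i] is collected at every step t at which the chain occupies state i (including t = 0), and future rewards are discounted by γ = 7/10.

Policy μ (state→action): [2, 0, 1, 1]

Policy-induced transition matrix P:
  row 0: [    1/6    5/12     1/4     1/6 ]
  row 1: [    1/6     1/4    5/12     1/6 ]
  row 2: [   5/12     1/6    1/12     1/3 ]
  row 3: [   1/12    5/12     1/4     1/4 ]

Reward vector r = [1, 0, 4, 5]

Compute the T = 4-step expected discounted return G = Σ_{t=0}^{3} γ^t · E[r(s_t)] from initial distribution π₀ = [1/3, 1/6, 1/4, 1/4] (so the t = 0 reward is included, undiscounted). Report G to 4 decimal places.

G = 6.1836

t=0: π = [0.3333, 0.1667, 0.2500, 0.2500], E[r] = 2.5833, γ^t·E[r] = 2.583333, running G = 2.583333
t=1: π = [0.2083, 0.3264, 0.2361, 0.2292], E[r] = 2.2986, γ^t·E[r] = 1.609028, running G = 4.192361
t=2: π = [0.2066, 0.3032, 0.2650, 0.2251], E[r] = 2.3924, γ^t·E[r] = 1.172257, running G = 5.364618
t=3: π = [0.2142, 0.2999, 0.2564, 0.2296], E[r] = 2.3876, γ^t·E[r] = 0.818959, running G = 6.183577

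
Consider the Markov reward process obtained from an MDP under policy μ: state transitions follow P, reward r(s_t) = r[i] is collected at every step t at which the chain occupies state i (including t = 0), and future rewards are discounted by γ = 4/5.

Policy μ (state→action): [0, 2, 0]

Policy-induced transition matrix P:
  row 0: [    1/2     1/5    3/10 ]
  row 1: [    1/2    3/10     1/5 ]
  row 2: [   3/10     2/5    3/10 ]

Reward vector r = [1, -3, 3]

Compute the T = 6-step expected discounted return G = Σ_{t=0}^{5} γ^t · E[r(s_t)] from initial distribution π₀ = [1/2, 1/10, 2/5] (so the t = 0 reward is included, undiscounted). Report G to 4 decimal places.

G = 2.5032

t=0: π = [0.5000, 0.1000, 0.4000], E[r] = 1.4000, γ^t·E[r] = 1.400000, running G = 1.400000
t=1: π = [0.4200, 0.2900, 0.2900], E[r] = 0.4200, γ^t·E[r] = 0.336000, running G = 1.736000
t=2: π = [0.4420, 0.2870, 0.2710], E[r] = 0.3940, γ^t·E[r] = 0.252160, running G = 1.988160
t=3: π = [0.4458, 0.2829, 0.2713], E[r] = 0.4110, γ^t·E[r] = 0.210432, running G = 2.198592
t=4: π = [0.4457, 0.2826, 0.2717], E[r] = 0.4132, γ^t·E[r] = 0.169255, running G = 2.367847
t=5: π = [0.4457, 0.2826, 0.2717], E[r] = 0.4131, γ^t·E[r] = 0.135365, running G = 2.503212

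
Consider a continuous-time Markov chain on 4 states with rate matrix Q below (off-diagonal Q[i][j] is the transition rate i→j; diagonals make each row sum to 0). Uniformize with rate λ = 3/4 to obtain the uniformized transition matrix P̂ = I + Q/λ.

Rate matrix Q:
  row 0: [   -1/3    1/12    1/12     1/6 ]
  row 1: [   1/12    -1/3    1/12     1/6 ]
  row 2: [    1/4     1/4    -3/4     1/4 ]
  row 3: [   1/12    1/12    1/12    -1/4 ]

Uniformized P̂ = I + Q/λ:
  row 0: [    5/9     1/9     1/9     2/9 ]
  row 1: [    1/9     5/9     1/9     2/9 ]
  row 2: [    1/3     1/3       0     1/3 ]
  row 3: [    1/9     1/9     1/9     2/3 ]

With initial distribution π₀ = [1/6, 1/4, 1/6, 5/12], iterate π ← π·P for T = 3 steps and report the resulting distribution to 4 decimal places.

π = [0.2359, 0.2433, 0.0999, 0.4209]

t=0: π = [0.1667, 0.2500, 0.1667, 0.4167]
t=1: π = [0.2222, 0.2593, 0.0926, 0.4259]
t=2: π = [0.2305, 0.2469, 0.1008, 0.4218]
t=3: π = [0.2359, 0.2433, 0.0999, 0.4209]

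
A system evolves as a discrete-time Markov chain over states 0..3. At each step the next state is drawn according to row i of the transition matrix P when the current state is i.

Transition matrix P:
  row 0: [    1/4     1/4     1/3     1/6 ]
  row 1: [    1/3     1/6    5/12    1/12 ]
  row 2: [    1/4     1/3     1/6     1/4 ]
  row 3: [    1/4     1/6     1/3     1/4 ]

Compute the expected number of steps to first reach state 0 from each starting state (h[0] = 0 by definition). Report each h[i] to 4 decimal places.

h = [0.0000, 3.4157, 3.6854, 3.7303]

First-step conditioning: h[0] = 0; for i ≠ 0, h[i] = 1 + Σ_k P[i][k]·h[k].
  h[1] = 1 + 1/6·h[1] + 5/12·h[2] + 1/12·h[3]
  h[2] = 1 + 1/3·h[1] + 1/6·h[2] + 1/4·h[3]
  h[3] = 1 + 1/6·h[1] + 1/3·h[2] + 1/4·h[3]
Solving the 3×3 linear system over states ≠ 0 gives exactly h = [0, 304/89, 328/89, 332/89] (h[0] = 0 is the target).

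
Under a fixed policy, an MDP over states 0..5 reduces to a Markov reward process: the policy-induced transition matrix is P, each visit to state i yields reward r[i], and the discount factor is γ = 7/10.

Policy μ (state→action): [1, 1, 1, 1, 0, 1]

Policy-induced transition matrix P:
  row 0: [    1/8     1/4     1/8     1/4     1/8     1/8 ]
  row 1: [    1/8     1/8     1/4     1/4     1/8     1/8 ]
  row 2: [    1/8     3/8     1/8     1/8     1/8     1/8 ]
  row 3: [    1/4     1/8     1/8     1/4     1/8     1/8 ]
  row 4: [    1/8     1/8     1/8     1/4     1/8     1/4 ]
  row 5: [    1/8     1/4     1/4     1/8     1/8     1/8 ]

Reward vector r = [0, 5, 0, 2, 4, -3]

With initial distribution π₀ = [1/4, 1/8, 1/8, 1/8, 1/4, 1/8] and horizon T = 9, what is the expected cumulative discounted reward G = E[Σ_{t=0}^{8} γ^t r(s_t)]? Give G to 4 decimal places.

t=0: π = [0.2500, 0.1250, 0.1250, 0.1250, 0.2500, 0.1250], E[r] = 1.5000, γ^t·E[r] = 1.500000, running G = 1.500000
t=1: π = [0.1406, 0.2031, 0.1563, 0.2188, 0.1250, 0.1563], E[r] = 1.4844, γ^t·E[r] = 1.039063, running G = 2.539063
t=2: π = [0.1523, 0.2012, 0.1699, 0.2109, 0.1250, 0.1406], E[r] = 1.5059, γ^t·E[r] = 0.737871, running G = 3.276934
t=3: π = [0.1514, 0.2041, 0.1677, 0.2112, 0.1250, 0.1406], E[r] = 1.5210, γ^t·E[r] = 0.521702, running G = 3.798635
t=4: π = [0.1514, 0.2034, 0.1681, 0.2115, 0.1250, 0.1406], E[r] = 1.5182, γ^t·E[r] = 0.364517, running G = 4.163152
t=5: π = [0.1514, 0.2035, 0.1680, 0.2114, 0.1250, 0.1406], E[r] = 1.5186, γ^t·E[r] = 0.255227, running G = 4.418379
t=6: π = [0.1514, 0.2035, 0.1680, 0.2114, 0.1250, 0.1406], E[r] = 1.5185, γ^t·E[r] = 0.178651, running G = 4.597030
t=7: π = [0.1514, 0.2035, 0.1680, 0.2114, 0.1250, 0.1406], E[r] = 1.5185, γ^t·E[r] = 0.125057, running G = 4.722087
t=8: π = [0.1514, 0.2035, 0.1680, 0.2114, 0.1250, 0.1406], E[r] = 1.5185, γ^t·E[r] = 0.087540, running G = 4.809627

G = 4.8096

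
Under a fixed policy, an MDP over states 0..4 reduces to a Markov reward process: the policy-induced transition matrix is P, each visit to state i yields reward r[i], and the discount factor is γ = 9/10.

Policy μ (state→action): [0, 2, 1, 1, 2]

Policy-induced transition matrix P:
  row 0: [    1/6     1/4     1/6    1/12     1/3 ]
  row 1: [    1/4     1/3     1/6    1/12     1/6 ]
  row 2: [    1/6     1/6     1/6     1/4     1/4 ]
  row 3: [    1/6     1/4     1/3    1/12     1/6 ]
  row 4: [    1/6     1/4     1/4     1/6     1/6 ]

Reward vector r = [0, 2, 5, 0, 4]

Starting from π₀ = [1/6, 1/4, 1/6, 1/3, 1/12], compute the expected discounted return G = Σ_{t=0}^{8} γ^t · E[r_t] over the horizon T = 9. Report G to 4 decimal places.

G = 14.0637

t=0: π = [0.1667, 0.2500, 0.1667, 0.3333, 0.0833], E[r] = 1.6667, γ^t·E[r] = 1.666667, running G = 1.666667
t=1: π = [0.1875, 0.2569, 0.2292, 0.1181, 0.2083], E[r] = 2.4931, γ^t·E[r] = 2.243750, running G = 3.910417
t=2: π = [0.1881, 0.2523, 0.2037, 0.1389, 0.2170], E[r] = 2.3912, γ^t·E[r] = 1.936875, running G = 5.847292
t=3: π = [0.1877, 0.2541, 0.2079, 0.1354, 0.2150], E[r] = 2.4076, γ^t·E[r] = 1.755105, running G = 7.602397
t=4: π = [0.1878, 0.2538, 0.2071, 0.1359, 0.2153], E[r] = 2.4045, γ^t·E[r] = 1.577596, running G = 9.179993
t=5: π = [0.1878, 0.2539, 0.2073, 0.1358, 0.2152], E[r] = 2.4050, γ^t·E[r] = 1.420130, running G = 10.600124
t=6: π = [0.1878, 0.2539, 0.2072, 0.1358, 0.2152], E[r] = 2.4049, γ^t·E[r] = 1.278071, running G = 11.878195
t=7: π = [0.1878, 0.2539, 0.2072, 0.1358, 0.2152], E[r] = 2.4049, γ^t·E[r] = 1.150271, running G = 13.028466
t=8: π = [0.1878, 0.2539, 0.2072, 0.1358, 0.2152], E[r] = 2.4049, γ^t·E[r] = 1.035243, running G = 14.063709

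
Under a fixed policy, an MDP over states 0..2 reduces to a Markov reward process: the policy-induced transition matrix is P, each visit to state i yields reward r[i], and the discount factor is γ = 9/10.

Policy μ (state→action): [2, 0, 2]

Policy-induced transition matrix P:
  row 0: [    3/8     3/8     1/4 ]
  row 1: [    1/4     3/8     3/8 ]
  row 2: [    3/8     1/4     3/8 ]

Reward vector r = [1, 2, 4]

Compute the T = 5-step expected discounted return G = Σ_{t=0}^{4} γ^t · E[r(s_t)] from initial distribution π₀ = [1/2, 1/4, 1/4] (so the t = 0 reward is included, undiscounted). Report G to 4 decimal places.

G = 9.1745

t=0: π = [0.5000, 0.2500, 0.2500], E[r] = 2.0000, γ^t·E[r] = 2.000000, running G = 2.000000
t=1: π = [0.3438, 0.3438, 0.3125], E[r] = 2.2813, γ^t·E[r] = 2.053125, running G = 4.053125
t=2: π = [0.3320, 0.3359, 0.3320], E[r] = 2.3320, γ^t·E[r] = 1.888945, running G = 5.942070
t=3: π = [0.3330, 0.3335, 0.3335], E[r] = 2.3340, γ^t·E[r] = 1.701475, running G = 7.643545
t=4: π = [0.3333, 0.3333, 0.3334], E[r] = 2.3334, γ^t·E[r] = 1.530967, running G = 9.174512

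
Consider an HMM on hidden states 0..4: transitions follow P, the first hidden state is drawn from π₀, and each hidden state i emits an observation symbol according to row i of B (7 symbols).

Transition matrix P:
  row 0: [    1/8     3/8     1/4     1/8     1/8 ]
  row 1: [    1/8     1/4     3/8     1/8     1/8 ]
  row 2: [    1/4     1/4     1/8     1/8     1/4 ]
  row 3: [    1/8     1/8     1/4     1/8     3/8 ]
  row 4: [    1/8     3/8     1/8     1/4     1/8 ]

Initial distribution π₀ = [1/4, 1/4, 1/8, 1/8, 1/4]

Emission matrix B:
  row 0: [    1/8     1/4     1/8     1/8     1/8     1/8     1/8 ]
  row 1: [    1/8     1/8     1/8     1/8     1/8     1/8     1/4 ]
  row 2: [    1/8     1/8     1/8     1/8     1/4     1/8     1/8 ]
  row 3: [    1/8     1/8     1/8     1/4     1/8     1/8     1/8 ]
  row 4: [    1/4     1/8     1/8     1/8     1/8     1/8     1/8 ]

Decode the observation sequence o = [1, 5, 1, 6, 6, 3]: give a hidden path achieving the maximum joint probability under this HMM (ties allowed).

t=0: δ = [6.250e-02, 3.125e-02, 1.562e-02, 1.562e-02, 3.125e-02]  (obs o_0=1)
t=1: δ = [9.766e-04, 2.930e-03, 1.953e-03, 9.766e-04, 9.766e-04]  ψ = [0, 0, 0, 0, 0]  (obs o_1=5)
t=2: δ = [1.221e-04, 9.155e-05, 1.373e-04, 4.578e-05, 6.104e-05]  ψ = [2, 1, 1, 1, 2]  (obs o_2=1)
t=3: δ = [4.292e-06, 1.144e-05, 4.292e-06, 2.146e-06, 4.292e-06]  ψ = [2, 0, 1, 2, 2]  (obs o_3=6)
t=4: δ = [1.788e-07, 7.153e-07, 5.364e-07, 1.788e-07, 1.788e-07]  ψ = [1, 1, 1, 1, 1]  (obs o_4=6)
t=5: δ = [1.676e-08, 2.235e-08, 3.353e-08, 2.235e-08, 1.676e-08]  ψ = [2, 1, 1, 1, 2]  (obs o_5=3)
backtrack: best end state = 2; path = [0, 2, 0, 1, 1, 2]

path = [0, 2, 0, 1, 1, 2]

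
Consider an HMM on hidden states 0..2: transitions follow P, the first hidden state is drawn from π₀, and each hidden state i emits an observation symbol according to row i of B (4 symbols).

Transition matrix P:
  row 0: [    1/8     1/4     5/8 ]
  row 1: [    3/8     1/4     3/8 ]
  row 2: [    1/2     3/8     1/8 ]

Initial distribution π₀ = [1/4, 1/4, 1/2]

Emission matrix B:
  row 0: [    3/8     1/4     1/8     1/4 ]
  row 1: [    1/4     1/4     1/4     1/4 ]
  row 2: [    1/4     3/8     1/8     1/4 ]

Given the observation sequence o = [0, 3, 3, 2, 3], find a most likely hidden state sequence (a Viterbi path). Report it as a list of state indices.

path = [2, 0, 2, 0, 2]

t=0: δ = [9.375e-02, 6.250e-02, 1.250e-01]  (obs o_0=0)
t=1: δ = [1.562e-02, 1.172e-02, 1.465e-02]  ψ = [2, 2, 0]  (obs o_1=3)
t=2: δ = [1.831e-03, 1.373e-03, 2.441e-03]  ψ = [2, 2, 0]  (obs o_2=3)
t=3: δ = [1.526e-04, 2.289e-04, 1.431e-04]  ψ = [2, 2, 0]  (obs o_3=2)
t=4: δ = [2.146e-05, 1.431e-05, 2.384e-05]  ψ = [1, 1, 0]  (obs o_4=3)
backtrack: best end state = 2; path = [2, 0, 2, 0, 2]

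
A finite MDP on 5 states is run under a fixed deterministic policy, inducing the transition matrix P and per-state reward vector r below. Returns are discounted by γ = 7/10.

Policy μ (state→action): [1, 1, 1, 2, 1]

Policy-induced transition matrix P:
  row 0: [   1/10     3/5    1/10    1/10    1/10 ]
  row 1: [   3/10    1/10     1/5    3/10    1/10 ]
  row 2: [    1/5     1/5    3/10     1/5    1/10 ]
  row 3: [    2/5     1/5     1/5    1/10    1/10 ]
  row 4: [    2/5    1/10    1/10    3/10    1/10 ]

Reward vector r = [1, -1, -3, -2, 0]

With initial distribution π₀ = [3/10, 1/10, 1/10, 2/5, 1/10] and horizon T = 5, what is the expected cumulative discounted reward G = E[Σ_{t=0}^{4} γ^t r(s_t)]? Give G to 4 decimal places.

G = -2.4928

t=0: π = [0.3000, 0.1000, 0.1000, 0.4000, 0.1000], E[r] = -0.9000, γ^t·E[r] = -0.900000, running G = -0.900000
t=1: π = [0.2800, 0.3000, 0.1700, 0.1500, 0.1000], E[r] = -0.8300, γ^t·E[r] = -0.581000, running G = -1.481000
t=2: π = [0.2520, 0.2720, 0.1790, 0.1970, 0.1000], E[r] = -0.9510, γ^t·E[r] = -0.465990, running G = -1.946990
t=3: π = [0.2614, 0.2636, 0.1827, 0.1923, 0.1000], E[r] = -0.9349, γ^t·E[r] = -0.320671, running G = -2.267661
t=4: π = [0.2587, 0.2682, 0.1821, 0.1910, 0.1000], E[r] = -0.9379, γ^t·E[r] = -0.225187, running G = -2.492848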